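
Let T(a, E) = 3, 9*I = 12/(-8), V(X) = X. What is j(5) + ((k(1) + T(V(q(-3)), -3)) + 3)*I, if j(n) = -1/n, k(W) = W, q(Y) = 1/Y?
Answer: -41/30 ≈ -1.3667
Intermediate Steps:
I = -1/6 (I = (12/(-8))/9 = (12*(-1/8))/9 = (1/9)*(-3/2) = -1/6 ≈ -0.16667)
j(5) + ((k(1) + T(V(q(-3)), -3)) + 3)*I = -1/5 + ((1 + 3) + 3)*(-1/6) = -1*1/5 + (4 + 3)*(-1/6) = -1/5 + 7*(-1/6) = -1/5 - 7/6 = -41/30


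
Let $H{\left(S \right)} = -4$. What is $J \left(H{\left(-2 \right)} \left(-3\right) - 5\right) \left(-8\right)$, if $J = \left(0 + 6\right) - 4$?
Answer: $-112$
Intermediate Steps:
$J = 2$ ($J = 6 - 4 = 2$)
$J \left(H{\left(-2 \right)} \left(-3\right) - 5\right) \left(-8\right) = 2 \left(\left(-4\right) \left(-3\right) - 5\right) \left(-8\right) = 2 \left(12 - 5\right) \left(-8\right) = 2 \cdot 7 \left(-8\right) = 14 \left(-8\right) = -112$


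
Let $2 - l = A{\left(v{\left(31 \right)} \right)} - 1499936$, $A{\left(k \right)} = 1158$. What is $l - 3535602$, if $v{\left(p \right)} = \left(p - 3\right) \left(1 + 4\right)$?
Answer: $-2036822$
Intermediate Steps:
$v{\left(p \right)} = -15 + 5 p$ ($v{\left(p \right)} = \left(-3 + p\right) 5 = -15 + 5 p$)
$l = 1498780$ ($l = 2 - \left(1158 - 1499936\right) = 2 - -1498778 = 2 + 1498778 = 1498780$)
$l - 3535602 = 1498780 - 3535602 = -2036822$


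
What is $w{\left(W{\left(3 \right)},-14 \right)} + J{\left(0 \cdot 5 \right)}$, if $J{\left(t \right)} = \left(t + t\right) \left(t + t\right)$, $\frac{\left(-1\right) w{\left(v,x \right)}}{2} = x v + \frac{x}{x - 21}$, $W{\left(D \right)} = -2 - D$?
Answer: $- \frac{704}{5} \approx -140.8$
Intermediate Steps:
$w{\left(v,x \right)} = - 2 v x - \frac{2 x}{-21 + x}$ ($w{\left(v,x \right)} = - 2 \left(x v + \frac{x}{x - 21}\right) = - 2 \left(v x + \frac{x}{-21 + x}\right) = - 2 v x - \frac{2 x}{-21 + x}$)
$J{\left(t \right)} = 4 t^{2}$ ($J{\left(t \right)} = 2 t 2 t = 4 t^{2}$)
$w{\left(W{\left(3 \right)},-14 \right)} + J{\left(0 \cdot 5 \right)} = 2 \left(-14\right) \frac{1}{-21 - 14} \left(-1 + 21 \left(-2 - 3\right) - \left(-2 - 3\right) \left(-14\right)\right) + 4 \left(0 \cdot 5\right)^{2} = 2 \left(-14\right) \frac{1}{-35} \left(-1 + 21 \left(-2 - 3\right) - \left(-2 - 3\right) \left(-14\right)\right) + 4 \cdot 0^{2} = 2 \left(-14\right) \left(- \frac{1}{35}\right) \left(-1 + 21 \left(-5\right) - \left(-5\right) \left(-14\right)\right) + 4 \cdot 0 = 2 \left(-14\right) \left(- \frac{1}{35}\right) \left(-1 - 105 - 70\right) + 0 = 2 \left(-14\right) \left(- \frac{1}{35}\right) \left(-176\right) + 0 = - \frac{704}{5} + 0 = - \frac{704}{5}$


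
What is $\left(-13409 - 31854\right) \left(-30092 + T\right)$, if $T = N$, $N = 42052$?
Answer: $-541345480$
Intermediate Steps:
$T = 42052$
$\left(-13409 - 31854\right) \left(-30092 + T\right) = \left(-13409 - 31854\right) \left(-30092 + 42052\right) = \left(-45263\right) 11960 = -541345480$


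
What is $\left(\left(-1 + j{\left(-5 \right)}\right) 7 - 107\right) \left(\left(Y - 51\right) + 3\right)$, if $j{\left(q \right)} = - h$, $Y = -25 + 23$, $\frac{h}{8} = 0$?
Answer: $5700$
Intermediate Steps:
$h = 0$ ($h = 8 \cdot 0 = 0$)
$Y = -2$
$j{\left(q \right)} = 0$ ($j{\left(q \right)} = \left(-1\right) 0 = 0$)
$\left(\left(-1 + j{\left(-5 \right)}\right) 7 - 107\right) \left(\left(Y - 51\right) + 3\right) = \left(\left(-1 + 0\right) 7 - 107\right) \left(\left(-2 - 51\right) + 3\right) = \left(\left(-1\right) 7 - 107\right) \left(-53 + 3\right) = \left(-7 - 107\right) \left(-50\right) = \left(-114\right) \left(-50\right) = 5700$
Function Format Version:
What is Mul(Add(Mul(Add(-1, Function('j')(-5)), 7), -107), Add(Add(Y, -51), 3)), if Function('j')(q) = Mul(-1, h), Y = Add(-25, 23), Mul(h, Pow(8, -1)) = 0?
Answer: 5700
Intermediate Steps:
h = 0 (h = Mul(8, 0) = 0)
Y = -2
Function('j')(q) = 0 (Function('j')(q) = Mul(-1, 0) = 0)
Mul(Add(Mul(Add(-1, Function('j')(-5)), 7), -107), Add(Add(Y, -51), 3)) = Mul(Add(Mul(Add(-1, 0), 7), -107), Add(Add(-2, -51), 3)) = Mul(Add(Mul(-1, 7), -107), Add(-53, 3)) = Mul(Add(-7, -107), -50) = Mul(-114, -50) = 5700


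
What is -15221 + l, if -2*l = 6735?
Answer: -37177/2 ≈ -18589.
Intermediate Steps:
l = -6735/2 (l = -½*6735 = -6735/2 ≈ -3367.5)
-15221 + l = -15221 - 6735/2 = -37177/2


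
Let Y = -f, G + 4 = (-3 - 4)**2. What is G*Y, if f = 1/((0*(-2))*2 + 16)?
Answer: -45/16 ≈ -2.8125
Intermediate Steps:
G = 45 (G = -4 + (-3 - 4)**2 = -4 + (-7)**2 = -4 + 49 = 45)
f = 1/16 (f = 1/(0*2 + 16) = 1/(0 + 16) = 1/16 ≈ 0.062500)
Y = -1/16 (Y = -1*1/16 = -1/16 ≈ -0.062500)
G*Y = 45*(-1/16) = -45/16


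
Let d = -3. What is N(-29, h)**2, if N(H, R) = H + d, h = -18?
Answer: 1024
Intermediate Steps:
N(H, R) = -3 + H (N(H, R) = H - 3 = -3 + H)
N(-29, h)**2 = (-3 - 29)**2 = (-32)**2 = 1024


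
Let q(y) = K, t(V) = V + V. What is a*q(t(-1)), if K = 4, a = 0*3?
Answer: 0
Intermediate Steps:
a = 0
t(V) = 2*V
q(y) = 4
a*q(t(-1)) = 0*4 = 0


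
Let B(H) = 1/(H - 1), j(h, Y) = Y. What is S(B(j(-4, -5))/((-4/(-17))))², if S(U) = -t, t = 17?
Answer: 289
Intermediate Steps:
B(H) = 1/(-1 + H)
S(U) = -17 (S(U) = -1*17 = -17)
S(B(j(-4, -5))/((-4/(-17))))² = (-17)² = 289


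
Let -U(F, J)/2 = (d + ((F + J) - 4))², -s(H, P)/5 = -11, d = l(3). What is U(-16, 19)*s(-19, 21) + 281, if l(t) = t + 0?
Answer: -159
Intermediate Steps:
l(t) = t
d = 3
s(H, P) = 55 (s(H, P) = -5*(-11) = 55)
U(F, J) = -2*(-1 + F + J)² (U(F, J) = -2*(3 + ((F + J) - 4))² = -2*(3 + (-4 + F + J))² = -2*(-1 + F + J)²)
U(-16, 19)*s(-19, 21) + 281 = -2*(-1 - 16 + 19)²*55 + 281 = -2*2²*55 + 281 = -2*4*55 + 281 = -8*55 + 281 = -440 + 281 = -159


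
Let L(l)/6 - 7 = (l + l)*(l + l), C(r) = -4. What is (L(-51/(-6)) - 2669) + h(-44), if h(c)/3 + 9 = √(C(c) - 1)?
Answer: -920 + 3*I*√5 ≈ -920.0 + 6.7082*I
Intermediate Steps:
h(c) = -27 + 3*I*√5 (h(c) = -27 + 3*√(-4 - 1) = -27 + 3*√(-5) = -27 + 3*(I*√5) = -27 + 3*I*√5)
L(l) = 42 + 24*l² (L(l) = 42 + 6*((l + l)*(l + l)) = 42 + 6*((2*l)*(2*l)) = 42 + 6*(4*l²) = 42 + 24*l²)
(L(-51/(-6)) - 2669) + h(-44) = ((42 + 24*(-51/(-6))²) - 2669) + (-27 + 3*I*√5) = ((42 + 24*(-51*(-1)/6)²) - 2669) + (-27 + 3*I*√5) = ((42 + 24*(-3*(-17/6))²) - 2669) + (-27 + 3*I*√5) = ((42 + 24*(17/2)²) - 2669) + (-27 + 3*I*√5) = ((42 + 24*(289/4)) - 2669) + (-27 + 3*I*√5) = ((42 + 1734) - 2669) + (-27 + 3*I*√5) = (1776 - 2669) + (-27 + 3*I*√5) = -893 + (-27 + 3*I*√5) = -920 + 3*I*√5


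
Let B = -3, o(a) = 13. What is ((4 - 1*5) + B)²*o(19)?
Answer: 208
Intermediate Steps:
((4 - 1*5) + B)²*o(19) = ((4 - 1*5) - 3)²*13 = ((4 - 5) - 3)²*13 = (-1 - 3)²*13 = (-4)²*13 = 16*13 = 208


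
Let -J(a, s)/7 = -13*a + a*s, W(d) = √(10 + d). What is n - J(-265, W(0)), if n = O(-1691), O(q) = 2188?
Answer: 26303 - 1855*√10 ≈ 20437.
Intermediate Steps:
J(a, s) = 91*a - 7*a*s (J(a, s) = -7*(-13*a + a*s) = 91*a - 7*a*s)
n = 2188
n - J(-265, W(0)) = 2188 - 7*(-265)*(13 - √(10 + 0)) = 2188 - 7*(-265)*(13 - √10) = 2188 - (-24115 + 1855*√10) = 2188 + (24115 - 1855*√10) = 26303 - 1855*√10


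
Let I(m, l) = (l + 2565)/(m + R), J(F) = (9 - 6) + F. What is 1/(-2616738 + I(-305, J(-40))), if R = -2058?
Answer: -2363/6183354422 ≈ -3.8216e-7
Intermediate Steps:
J(F) = 3 + F
I(m, l) = (2565 + l)/(-2058 + m) (I(m, l) = (l + 2565)/(m - 2058) = (2565 + l)/(-2058 + m))
1/(-2616738 + I(-305, J(-40))) = 1/(-2616738 + (2565 + (3 - 40))/(-2058 - 305)) = 1/(-2616738 + (2565 - 37)/(-2363)) = 1/(-2616738 - 1/2363*2528) = 1/(-2616738 - 2528/2363) = 1/(-6183354422/2363) = -2363/6183354422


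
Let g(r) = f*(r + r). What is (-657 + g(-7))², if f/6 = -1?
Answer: 328329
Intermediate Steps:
f = -6 (f = 6*(-1) = -6)
g(r) = -12*r (g(r) = -6*(r + r) = -12*r)
(-657 + g(-7))² = (-657 - 12*(-7))² = (-657 + 84)² = (-573)² = 328329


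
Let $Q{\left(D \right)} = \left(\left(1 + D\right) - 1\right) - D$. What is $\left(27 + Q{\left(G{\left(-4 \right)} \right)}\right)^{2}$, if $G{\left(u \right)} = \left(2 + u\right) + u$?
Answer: $729$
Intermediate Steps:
$G{\left(u \right)} = 2 + 2 u$
$Q{\left(D \right)} = 0$ ($Q{\left(D \right)} = D - D = 0$)
$\left(27 + Q{\left(G{\left(-4 \right)} \right)}\right)^{2} = \left(27 + 0\right)^{2} = 27^{2} = 729$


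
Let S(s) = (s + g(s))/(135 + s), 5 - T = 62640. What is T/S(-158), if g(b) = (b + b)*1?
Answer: -1440605/474 ≈ -3039.3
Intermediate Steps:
T = -62635 (T = 5 - 1*62640 = 5 - 62640 = -62635)
g(b) = 2*b (g(b) = (2*b)*1 = 2*b)
S(s) = 3*s/(135 + s) (S(s) = (s + 2*s)/(135 + s) = (3*s)/(135 + s) = 3*s/(135 + s))
T/S(-158) = -62635/(3*(-158)/(135 - 158)) = -62635/(3*(-158)/(-23)) = -62635/(3*(-158)*(-1/23)) = -62635/474/23 = -62635*23/474 = -1440605/474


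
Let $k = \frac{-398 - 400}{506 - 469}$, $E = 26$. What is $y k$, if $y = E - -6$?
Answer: $- \frac{25536}{37} \approx -690.16$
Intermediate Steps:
$k = - \frac{798}{37} \approx -21.568$
$y = 32$ ($y = 26 - -6 = 26 + 6 = 32$)
$y k = 32 \left(- \frac{798}{37}\right) = - \frac{25536}{37}$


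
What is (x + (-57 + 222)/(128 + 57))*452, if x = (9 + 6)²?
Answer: 3777816/37 ≈ 1.0210e+5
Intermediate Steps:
x = 225 (x = 15² = 225)
(x + (-57 + 222)/(128 + 57))*452 = (225 + (-57 + 222)/(128 + 57))*452 = (225 + 165/185)*452 = (225 + 165*(1/185))*452 = (225 + 33/37)*452 = (8358/37)*452 = 3777816/37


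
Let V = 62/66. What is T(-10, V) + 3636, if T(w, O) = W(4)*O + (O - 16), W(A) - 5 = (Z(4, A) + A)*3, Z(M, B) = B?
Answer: 40130/11 ≈ 3648.2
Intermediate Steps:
V = 31/33 (V = 62*(1/66) = 31/33 ≈ 0.93939)
W(A) = 5 + 6*A (W(A) = 5 + (A + A)*3 = 5 + (2*A)*3 = 5 + 6*A)
T(w, O) = -16 + 30*O (T(w, O) = (5 + 6*4)*O + (O - 16) = (5 + 24)*O + (-16 + O) = 29*O + (-16 + O) = -16 + 30*O)
T(-10, V) + 3636 = (-16 + 30*(31/33)) + 3636 = (-16 + 310/11) + 3636 = 134/11 + 3636 = 40130/11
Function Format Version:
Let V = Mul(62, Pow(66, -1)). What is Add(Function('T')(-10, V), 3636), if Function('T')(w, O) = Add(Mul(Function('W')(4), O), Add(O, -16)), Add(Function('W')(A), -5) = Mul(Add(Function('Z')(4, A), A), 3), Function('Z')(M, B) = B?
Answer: Rational(40130, 11) ≈ 3648.2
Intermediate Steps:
V = Rational(31, 33) (V = Mul(62, Rational(1, 66)) = Rational(31, 33) ≈ 0.93939)
Function('W')(A) = Add(5, Mul(6, A)) (Function('W')(A) = Add(5, Mul(Add(A, A), 3)) = Add(5, Mul(Mul(2, A), 3)) = Add(5, Mul(6, A)))
Function('T')(w, O) = Add(-16, Mul(30, O)) (Function('T')(w, O) = Add(Mul(Add(5, Mul(6, 4)), O), Add(O, -16)) = Add(Mul(Add(5, 24), O), Add(-16, O)) = Add(Mul(29, O), Add(-16, O)) = Add(-16, Mul(30, O)))
Add(Function('T')(-10, V), 3636) = Add(Add(-16, Mul(30, Rational(31, 33))), 3636) = Add(Add(-16, Rational(310, 11)), 3636) = Add(Rational(134, 11), 3636) = Rational(40130, 11)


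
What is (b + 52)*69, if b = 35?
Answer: 6003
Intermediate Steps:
(b + 52)*69 = (35 + 52)*69 = 87*69 = 6003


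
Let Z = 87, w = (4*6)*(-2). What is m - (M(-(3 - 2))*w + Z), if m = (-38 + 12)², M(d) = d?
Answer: 541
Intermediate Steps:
w = -48 (w = 24*(-2) = -48)
m = 676 (m = (-26)² = 676)
m - (M(-(3 - 2))*w + Z) = 676 - (-(3 - 2)*(-48) + 87) = 676 - (-1*1*(-48) + 87) = 676 - (-1*(-48) + 87) = 676 - (48 + 87) = 676 - 1*135 = 676 - 135 = 541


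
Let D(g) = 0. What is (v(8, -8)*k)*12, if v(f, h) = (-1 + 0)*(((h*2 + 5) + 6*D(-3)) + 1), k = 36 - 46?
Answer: -1200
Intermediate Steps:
k = -10
v(f, h) = -6 - 2*h (v(f, h) = (-1 + 0)*(((h*2 + 5) + 6*0) + 1) = -(((2*h + 5) + 0) + 1) = -(((5 + 2*h) + 0) + 1) = -((5 + 2*h) + 1) = -(6 + 2*h) = -6 - 2*h)
(v(8, -8)*k)*12 = ((-6 - 2*(-8))*(-10))*12 = ((-6 + 16)*(-10))*12 = (10*(-10))*12 = -100*12 = -1200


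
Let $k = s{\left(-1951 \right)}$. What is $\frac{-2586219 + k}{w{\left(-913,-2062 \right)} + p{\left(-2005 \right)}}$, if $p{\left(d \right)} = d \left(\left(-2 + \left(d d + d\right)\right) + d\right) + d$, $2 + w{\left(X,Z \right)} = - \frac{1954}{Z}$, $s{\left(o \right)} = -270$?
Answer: $\frac{140351061}{436932811645} \approx 0.00032122$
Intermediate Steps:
$w{\left(X,Z \right)} = -2 - \frac{1954}{Z}$
$p{\left(d \right)} = d + d \left(-2 + d^{2} + 2 d\right)$ ($p{\left(d \right)} = d \left(\left(-2 + \left(d^{2} + d\right)\right) + d\right) + d = d \left(\left(-2 + \left(d + d^{2}\right)\right) + d\right) + d = d \left(\left(-2 + d + d^{2}\right) + d\right) + d = d \left(-2 + d^{2} + 2 d\right) + d = d + d \left(-2 + d^{2} + 2 d\right)$)
$k = -270$
$\frac{-2586219 + k}{w{\left(-913,-2062 \right)} + p{\left(-2005 \right)}} = \frac{-2586219 - 270}{\left(-2 - \frac{1954}{-2062}\right) - 2005 \left(-1 + \left(-2005\right)^{2} + 2 \left(-2005\right)\right)} = - \frac{2586489}{\left(-2 - - \frac{977}{1031}\right) - 2005 \left(-1 + 4020025 - 4010\right)} = - \frac{2586489}{\left(-2 + \frac{977}{1031}\right) - 8052108070} = - \frac{2586489}{- \frac{1085}{1031} - 8052108070} = - \frac{2586489}{- \frac{8301723421255}{1031}} = \left(-2586489\right) \left(- \frac{1031}{8301723421255}\right) = \frac{140351061}{436932811645}$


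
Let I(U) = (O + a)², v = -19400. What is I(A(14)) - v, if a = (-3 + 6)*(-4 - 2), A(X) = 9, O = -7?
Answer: 20025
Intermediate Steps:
a = -18 (a = 3*(-6) = -18)
I(U) = 625 (I(U) = (-7 - 18)² = (-25)² = 625)
I(A(14)) - v = 625 - 1*(-19400) = 625 + 19400 = 20025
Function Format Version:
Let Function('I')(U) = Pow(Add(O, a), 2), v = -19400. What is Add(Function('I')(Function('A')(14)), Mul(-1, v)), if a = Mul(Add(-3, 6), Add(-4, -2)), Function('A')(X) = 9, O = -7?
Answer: 20025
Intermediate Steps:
a = -18 (a = Mul(3, -6) = -18)
Function('I')(U) = 625 (Function('I')(U) = Pow(Add(-7, -18), 2) = Pow(-25, 2) = 625)
Add(Function('I')(Function('A')(14)), Mul(-1, v)) = Add(625, Mul(-1, -19400)) = Add(625, 19400) = 20025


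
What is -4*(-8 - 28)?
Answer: 144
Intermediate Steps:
-4*(-8 - 28) = -4*(-36) = 144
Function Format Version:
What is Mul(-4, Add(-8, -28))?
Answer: 144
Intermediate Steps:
Mul(-4, Add(-8, -28)) = Mul(-4, -36) = 144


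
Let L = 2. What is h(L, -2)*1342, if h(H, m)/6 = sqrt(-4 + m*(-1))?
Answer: 8052*I*sqrt(2) ≈ 11387.0*I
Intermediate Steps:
h(H, m) = 6*sqrt(-4 - m) (h(H, m) = 6*sqrt(-4 + m*(-1)) = 6*sqrt(-4 - m))
h(L, -2)*1342 = (6*sqrt(-4 - 1*(-2)))*1342 = (6*sqrt(-4 + 2))*1342 = (6*sqrt(-2))*1342 = (6*(I*sqrt(2)))*1342 = (6*I*sqrt(2))*1342 = 8052*I*sqrt(2)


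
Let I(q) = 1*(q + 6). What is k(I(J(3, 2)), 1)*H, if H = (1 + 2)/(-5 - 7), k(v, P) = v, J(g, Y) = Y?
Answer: -2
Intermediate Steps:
I(q) = 6 + q (I(q) = 1*(6 + q) = 6 + q)
H = -¼ (H = 3/(-12) = 3*(-1/12) = -¼ ≈ -0.25000)
k(I(J(3, 2)), 1)*H = (6 + 2)*(-¼) = 8*(-¼) = -2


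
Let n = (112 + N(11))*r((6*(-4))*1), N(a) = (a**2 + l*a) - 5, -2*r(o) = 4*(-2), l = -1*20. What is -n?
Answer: -32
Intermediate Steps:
l = -20
r(o) = 4 (r(o) = -2*(-2) = -1/2*(-8) = 4)
N(a) = -5 + a**2 - 20*a (N(a) = (a**2 - 20*a) - 5 = -5 + a**2 - 20*a)
n = 32 (n = (112 + (-5 + 11**2 - 20*11))*4 = (112 + (-5 + 121 - 220))*4 = (112 - 104)*4 = 8*4 = 32)
-n = -1*32 = -32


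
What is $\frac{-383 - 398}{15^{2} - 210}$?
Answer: $- \frac{781}{15} \approx -52.067$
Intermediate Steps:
$\frac{-383 - 398}{15^{2} - 210} = - \frac{781}{225 - 210} = - \frac{781}{15}$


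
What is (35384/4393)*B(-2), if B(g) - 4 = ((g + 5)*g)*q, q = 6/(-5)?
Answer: 1981504/21965 ≈ 90.212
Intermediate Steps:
q = -6/5 (q = 6*(-⅕) = -6/5 ≈ -1.2000)
B(g) = 4 - 6*g*(5 + g)/5 (B(g) = 4 + ((g + 5)*g)*(-6/5) = 4 + ((5 + g)*g)*(-6/5) = 4 + (g*(5 + g))*(-6/5) = 4 - 6*g*(5 + g)/5)
(35384/4393)*B(-2) = (35384/4393)*(4 - 6*(-2) - 6/5*(-2)²) = (35384*(1/4393))*(4 + 12 - 6/5*4) = 35384*(4 + 12 - 24/5)/4393 = (35384/4393)*(56/5) = 1981504/21965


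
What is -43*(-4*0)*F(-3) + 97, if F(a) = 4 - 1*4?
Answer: 97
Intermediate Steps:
F(a) = 0 (F(a) = 4 - 4 = 0)
-43*(-4*0)*F(-3) + 97 = -43*(-4*0)*0 + 97 = -0*0 + 97 = -43*0 + 97 = 0 + 97 = 97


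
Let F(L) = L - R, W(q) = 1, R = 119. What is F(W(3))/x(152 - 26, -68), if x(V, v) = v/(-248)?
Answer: -7316/17 ≈ -430.35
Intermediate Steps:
x(V, v) = -v/248 (x(V, v) = v*(-1/248) = -v/248)
F(L) = -119 + L (F(L) = L - 1*119 = L - 119 = -119 + L)
F(W(3))/x(152 - 26, -68) = (-119 + 1)/((-1/248*(-68))) = -118/17/62 = -118*62/17 = -7316/17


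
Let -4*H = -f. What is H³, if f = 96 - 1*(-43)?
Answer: 2685619/64 ≈ 41963.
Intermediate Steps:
f = 139 (f = 96 + 43 = 139)
H = 139/4 (H = -(-1)*139/4 = -¼*(-139) = 139/4 ≈ 34.750)
H³ = (139/4)³ = 2685619/64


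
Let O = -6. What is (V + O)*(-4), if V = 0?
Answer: 24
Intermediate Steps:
(V + O)*(-4) = (0 - 6)*(-4) = -6*(-4) = 24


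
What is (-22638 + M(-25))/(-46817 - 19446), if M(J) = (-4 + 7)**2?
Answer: 22629/66263 ≈ 0.34150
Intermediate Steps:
M(J) = 9 (M(J) = 3**2 = 9)
(-22638 + M(-25))/(-46817 - 19446) = (-22638 + 9)/(-46817 - 19446) = -22629/(-66263) = -22629*(-1/66263) = 22629/66263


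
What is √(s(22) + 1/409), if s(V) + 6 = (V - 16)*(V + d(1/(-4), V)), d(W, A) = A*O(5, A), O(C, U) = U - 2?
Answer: √462699655/409 ≈ 52.593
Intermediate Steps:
O(C, U) = -2 + U
d(W, A) = A*(-2 + A)
s(V) = -6 + (-16 + V)*(V + V*(-2 + V)) (s(V) = -6 + (V - 16)*(V + V*(-2 + V)) = -6 + (-16 + V)*(V + V*(-2 + V)))
√(s(22) + 1/409) = √((-6 + 22³ - 17*22² + 16*22) + 1/409) = √((-6 + 10648 - 17*484 + 352) + 1/409) = √((-6 + 10648 - 8228 + 352) + 1/409) = √(2766 + 1/409) = √(1131295/409) = √462699655/409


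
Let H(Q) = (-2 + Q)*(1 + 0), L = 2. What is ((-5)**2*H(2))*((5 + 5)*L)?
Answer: 0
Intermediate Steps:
H(Q) = -2 + Q (H(Q) = (-2 + Q)*1 = -2 + Q)
((-5)**2*H(2))*((5 + 5)*L) = ((-5)**2*(-2 + 2))*((5 + 5)*2) = (25*0)*(10*2) = 0*20 = 0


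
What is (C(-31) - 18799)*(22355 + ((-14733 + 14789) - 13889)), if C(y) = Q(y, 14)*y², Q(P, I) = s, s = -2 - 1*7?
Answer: -233911856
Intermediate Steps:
s = -9 (s = -2 - 7 = -9)
Q(P, I) = -9
C(y) = -9*y²
(C(-31) - 18799)*(22355 + ((-14733 + 14789) - 13889)) = (-9*(-31)² - 18799)*(22355 + ((-14733 + 14789) - 13889)) = (-9*961 - 18799)*(22355 + (56 - 13889)) = (-8649 - 18799)*(22355 - 13833) = -27448*8522 = -233911856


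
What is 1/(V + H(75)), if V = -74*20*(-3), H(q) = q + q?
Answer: 1/4590 ≈ 0.00021786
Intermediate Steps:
H(q) = 2*q
V = 4440 (V = -1480*(-3) = 4440)
1/(V + H(75)) = 1/(4440 + 2*75) = 1/(4440 + 150) = 1/4590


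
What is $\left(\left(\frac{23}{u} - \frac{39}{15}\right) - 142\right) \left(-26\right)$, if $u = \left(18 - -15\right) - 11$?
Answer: $\frac{205283}{55} \approx 3732.4$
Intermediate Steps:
$u = 22$ ($u = \left(18 + 15\right) - 11 = 33 - 11 = 22$)
$\left(\left(\frac{23}{u} - \frac{39}{15}\right) - 142\right) \left(-26\right) = \left(\left(\frac{23}{22} - \frac{39}{15}\right) - 142\right) \left(-26\right) = \left(\left(23 \cdot \frac{1}{22} - \frac{13}{5}\right) - 142\right) \left(-26\right) = \left(\left(\frac{23}{22} - \frac{13}{5}\right) - 142\right) \left(-26\right) = \left(- \frac{171}{110} - 142\right) \left(-26\right) = \left(- \frac{15791}{110}\right) \left(-26\right) = \frac{205283}{55}$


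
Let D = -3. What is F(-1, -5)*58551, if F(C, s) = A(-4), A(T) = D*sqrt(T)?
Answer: -351306*I ≈ -3.5131e+5*I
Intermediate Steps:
A(T) = -3*sqrt(T)
F(C, s) = -6*I
F(-1, -5)*58551 = -6*I*58551 = -351306*I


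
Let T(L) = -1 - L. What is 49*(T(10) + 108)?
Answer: 4753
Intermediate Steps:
49*(T(10) + 108) = 49*((-1 - 1*10) + 108) = 49*((-1 - 10) + 108) = 49*(-11 + 108) = 49*97 = 4753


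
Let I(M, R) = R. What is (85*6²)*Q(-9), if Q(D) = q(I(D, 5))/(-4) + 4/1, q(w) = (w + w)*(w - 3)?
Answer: -3060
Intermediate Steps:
q(w) = 2*w*(-3 + w) (q(w) = (2*w)*(-3 + w) = 2*w*(-3 + w))
Q(D) = -1 (Q(D) = (2*5*(-3 + 5))/(-4) + 4/1 = (2*5*2)*(-¼) + 4*1 = 20*(-¼) + 4 = -5 + 4 = -1)
(85*6²)*Q(-9) = (85*6²)*(-1) = (85*36)*(-1) = 3060*(-1) = -3060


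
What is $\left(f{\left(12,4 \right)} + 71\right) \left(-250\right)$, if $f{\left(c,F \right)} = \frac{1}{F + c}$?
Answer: $- \frac{142125}{8} \approx -17766.0$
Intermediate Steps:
$\left(f{\left(12,4 \right)} + 71\right) \left(-250\right) = \left(\frac{1}{4 + 12} + 71\right) \left(-250\right) = \left(\frac{1}{16} + 71\right) \left(-250\right) = \frac{1137}{16} \left(-250\right) = - \frac{142125}{8}$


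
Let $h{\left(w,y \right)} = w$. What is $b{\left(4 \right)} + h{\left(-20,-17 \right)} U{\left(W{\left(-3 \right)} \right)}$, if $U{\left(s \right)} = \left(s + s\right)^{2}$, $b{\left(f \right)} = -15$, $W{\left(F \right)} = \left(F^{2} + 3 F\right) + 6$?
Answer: $-2895$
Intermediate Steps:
$W{\left(F \right)} = 6 + F^{2} + 3 F$
$U{\left(s \right)} = 4 s^{2}$ ($U{\left(s \right)} = \left(2 s\right)^{2} = 4 s^{2}$)
$b{\left(4 \right)} + h{\left(-20,-17 \right)} U{\left(W{\left(-3 \right)} \right)} = -15 - 20 \cdot 4 \left(6 + \left(-3\right)^{2} + 3 \left(-3\right)\right)^{2} = -15 - 20 \cdot 4 \left(6 + 9 - 9\right)^{2} = -15 - 20 \cdot 4 \cdot 6^{2} = -15 - 20 \cdot 4 \cdot 36 = -15 - 2880 = -2895$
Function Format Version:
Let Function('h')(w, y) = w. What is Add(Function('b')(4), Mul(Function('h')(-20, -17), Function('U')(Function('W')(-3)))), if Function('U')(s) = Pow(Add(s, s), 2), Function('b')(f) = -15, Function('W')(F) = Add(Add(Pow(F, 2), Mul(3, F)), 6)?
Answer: -2895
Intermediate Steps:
Function('W')(F) = Add(6, Pow(F, 2), Mul(3, F))
Function('U')(s) = Mul(4, Pow(s, 2)) (Function('U')(s) = Pow(Mul(2, s), 2) = Mul(4, Pow(s, 2)))
Add(Function('b')(4), Mul(Function('h')(-20, -17), Function('U')(Function('W')(-3)))) = Add(-15, Mul(-20, Mul(4, Pow(Add(6, Pow(-3, 2), Mul(3, -3)), 2)))) = Add(-15, Mul(-20, Mul(4, Pow(Add(6, 9, -9), 2)))) = Add(-15, Mul(-20, Mul(4, Pow(6, 2)))) = Add(-15, Mul(-20, Mul(4, 36))) = Add(-15, Mul(-20, 144)) = Add(-15, -2880) = -2895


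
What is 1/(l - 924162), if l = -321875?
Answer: -1/1246037 ≈ -8.0254e-7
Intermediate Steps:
1/(l - 924162) = 1/(-321875 - 924162) = 1/(-1246037) = -1/1246037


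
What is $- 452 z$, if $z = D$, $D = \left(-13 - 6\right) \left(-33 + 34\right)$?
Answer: $8588$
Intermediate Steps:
$D = -19$ ($D = \left(-19\right) 1 = -19$)
$z = -19$
$- 452 z = \left(-452\right) \left(-19\right) = 8588$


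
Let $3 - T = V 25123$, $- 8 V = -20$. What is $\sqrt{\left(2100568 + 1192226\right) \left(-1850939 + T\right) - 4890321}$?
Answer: $18 i \sqrt{19449283965} \approx 2.5103 \cdot 10^{6} i$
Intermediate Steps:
$V = \frac{5}{2}$ ($V = \left(- \frac{1}{8}\right) \left(-20\right) = \frac{5}{2} \approx 2.5$)
$T = - \frac{125609}{2}$ ($T = 3 - \frac{5}{2} \cdot 25123 = 3 - \frac{125615}{2} = - \frac{125609}{2} \approx -62805.0$)
$\sqrt{\left(2100568 + 1192226\right) \left(-1850939 + T\right) - 4890321} = \sqrt{\left(2100568 + 1192226\right) \left(-1850939 - \frac{125609}{2}\right) - 4890321} = \sqrt{3292794 \left(- \frac{3827487}{2}\right) - 4890321} = \sqrt{-6301563114339 - 4890321} = \sqrt{-6301568004660} = 18 i \sqrt{19449283965}$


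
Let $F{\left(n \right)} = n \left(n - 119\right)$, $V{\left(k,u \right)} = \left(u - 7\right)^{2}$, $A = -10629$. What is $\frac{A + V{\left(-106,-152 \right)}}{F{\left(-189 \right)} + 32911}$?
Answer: $\frac{14652}{91123} \approx 0.16079$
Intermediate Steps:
$V{\left(k,u \right)} = \left(-7 + u\right)^{2}$
$F{\left(n \right)} = n \left(-119 + n\right)$
$\frac{A + V{\left(-106,-152 \right)}}{F{\left(-189 \right)} + 32911} = \frac{-10629 + \left(-7 - 152\right)^{2}}{- 189 \left(-119 - 189\right) + 32911} = \frac{-10629 + \left(-159\right)^{2}}{\left(-189\right) \left(-308\right) + 32911} = \frac{-10629 + 25281}{58212 + 32911} = \frac{14652}{91123}$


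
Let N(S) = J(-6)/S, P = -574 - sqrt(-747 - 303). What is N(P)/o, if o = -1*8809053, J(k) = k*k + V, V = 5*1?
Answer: 1681/207972932277 - 205*I*sqrt(42)/2911621051878 ≈ 8.0828e-9 - 4.5629e-10*I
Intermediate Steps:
V = 5
J(k) = 5 + k**2 (J(k) = k*k + 5 = k**2 + 5 = 5 + k**2)
P = -574 - 5*I*sqrt(42) (P = -574 - sqrt(-1050) = -574 - 5*I*sqrt(42) ≈ -574.0 - 32.404*I)
N(S) = 41/S (N(S) = (5 + (-6)**2)/S = (5 + 36)/S = 41/S)
o = -8809053
N(P)/o = (41/(-574 - 5*I*sqrt(42)))/(-8809053) = (41/(-574 - 5*I*sqrt(42)))*(-1/8809053) = -41/(8809053*(-574 - 5*I*sqrt(42)))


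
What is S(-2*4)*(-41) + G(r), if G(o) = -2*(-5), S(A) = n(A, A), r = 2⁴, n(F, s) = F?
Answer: 338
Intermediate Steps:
r = 16
S(A) = A
G(o) = 10
S(-2*4)*(-41) + G(r) = -2*4*(-41) + 10 = -8*(-41) + 10 = 328 + 10 = 338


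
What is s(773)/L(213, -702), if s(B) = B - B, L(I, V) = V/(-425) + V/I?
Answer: 0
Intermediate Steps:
L(I, V) = -V/425 + V/I (L(I, V) = V*(-1/425) + V/I = -V/425 + V/I)
s(B) = 0
s(773)/L(213, -702) = 0/(-1/425*(-702) - 702/213) = 0/(702/425 - 702*1/213) = 0/(702/425 - 234/71) = 0/(-49608/30175) = 0*(-30175/49608) = 0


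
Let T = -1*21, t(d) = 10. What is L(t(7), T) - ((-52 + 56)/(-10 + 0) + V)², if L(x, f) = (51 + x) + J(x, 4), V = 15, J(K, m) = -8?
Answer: -4004/25 ≈ -160.16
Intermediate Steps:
T = -21
L(x, f) = 43 + x (L(x, f) = (51 + x) - 8 = 43 + x)
L(t(7), T) - ((-52 + 56)/(-10 + 0) + V)² = (43 + 10) - ((-52 + 56)/(-10 + 0) + 15)² = 53 - (4/(-10) + 15)² = 53 - (4*(-⅒) + 15)² = 53 - (-⅖ + 15)² = 53 - (73/5)² = 53 - 1*5329/25 = 53 - 5329/25 = -4004/25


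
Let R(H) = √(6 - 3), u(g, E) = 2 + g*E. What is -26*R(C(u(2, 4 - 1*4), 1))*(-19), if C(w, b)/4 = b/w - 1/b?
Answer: 494*√3 ≈ 855.63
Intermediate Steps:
u(g, E) = 2 + E*g
C(w, b) = -4/b + 4*b/w (C(w, b) = 4*(b/w - 1/b) = 4*(-1/b + b/w) = -4/b + 4*b/w)
R(H) = √3
-26*R(C(u(2, 4 - 1*4), 1))*(-19) = -26*√3*(-19) = 494*√3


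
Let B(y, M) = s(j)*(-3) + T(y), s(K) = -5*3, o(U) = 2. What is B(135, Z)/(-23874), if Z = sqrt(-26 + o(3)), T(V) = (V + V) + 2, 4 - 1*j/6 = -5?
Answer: -317/23874 ≈ -0.013278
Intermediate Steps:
j = 54 (j = 24 - 6*(-5) = 24 + 30 = 54)
s(K) = -15
T(V) = 2 + 2*V (T(V) = 2*V + 2 = 2 + 2*V)
Z = 2*I*sqrt(6) (Z = sqrt(-26 + 2) = sqrt(-24) = 2*I*sqrt(6) ≈ 4.899*I)
B(y, M) = 47 + 2*y (B(y, M) = -15*(-3) + (2 + 2*y) = 45 + (2 + 2*y) = 47 + 2*y)
B(135, Z)/(-23874) = (47 + 2*135)/(-23874) = (47 + 270)*(-1/23874) = 317*(-1/23874) = -317/23874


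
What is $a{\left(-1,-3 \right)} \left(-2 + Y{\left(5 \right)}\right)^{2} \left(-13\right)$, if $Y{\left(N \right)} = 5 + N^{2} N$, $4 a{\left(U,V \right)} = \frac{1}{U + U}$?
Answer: $26624$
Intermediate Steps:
$a{\left(U,V \right)} = \frac{1}{8 U}$ ($a{\left(U,V \right)} = \frac{1}{4 \left(U + U\right)} = \frac{1}{4 \cdot 2 U} = \frac{\frac{1}{2} \frac{1}{U}}{4} = \frac{1}{8 U}$)
$Y{\left(N \right)} = 5 + N^{3}$
$a{\left(-1,-3 \right)} \left(-2 + Y{\left(5 \right)}\right)^{2} \left(-13\right) = \frac{1}{8 \left(-1\right)} \left(-2 + \left(5 + 5^{3}\right)\right)^{2} \left(-13\right) = \frac{1}{8} \left(-1\right) \left(-2 + \left(5 + 125\right)\right)^{2} \left(-13\right) = - \frac{\left(-2 + 130\right)^{2}}{8} \left(-13\right) = - \frac{128^{2}}{8} \left(-13\right) = \left(- \frac{1}{8}\right) 16384 \left(-13\right) = \left(-2048\right) \left(-13\right) = 26624$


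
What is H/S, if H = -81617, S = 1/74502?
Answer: -6080629734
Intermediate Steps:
S = 1/74502 ≈ 1.3422e-5
H/S = -81617/1/74502 = -81617*74502 = -6080629734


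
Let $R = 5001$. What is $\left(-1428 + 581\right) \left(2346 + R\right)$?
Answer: $-6222909$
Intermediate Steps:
$\left(-1428 + 581\right) \left(2346 + R\right) = \left(-1428 + 581\right) \left(2346 + 5001\right) = \left(-847\right) 7347 = -6222909$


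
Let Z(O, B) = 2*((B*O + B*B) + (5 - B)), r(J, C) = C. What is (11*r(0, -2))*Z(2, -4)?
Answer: -748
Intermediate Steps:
Z(O, B) = 10 - 2*B + 2*B² + 2*B*O (Z(O, B) = 2*((B*O + B²) + (5 - B)) = 2*((B² + B*O) + (5 - B)) = 2*(5 + B² - B + B*O) = 10 - 2*B + 2*B² + 2*B*O)
(11*r(0, -2))*Z(2, -4) = (11*(-2))*(10 - 2*(-4) + 2*(-4)² + 2*(-4)*2) = -22*(10 + 8 + 2*16 - 16) = -22*(10 + 8 + 32 - 16) = -22*34 = -748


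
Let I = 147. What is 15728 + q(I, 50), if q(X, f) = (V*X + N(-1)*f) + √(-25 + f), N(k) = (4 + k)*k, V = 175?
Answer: 41308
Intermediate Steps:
N(k) = k*(4 + k)
q(X, f) = √(-25 + f) - 3*f + 175*X (q(X, f) = (175*X + (-(4 - 1))*f) + √(-25 + f) = (175*X + (-1*3)*f) + √(-25 + f) = (175*X - 3*f) + √(-25 + f) = (-3*f + 175*X) + √(-25 + f) = √(-25 + f) - 3*f + 175*X)
15728 + q(I, 50) = 15728 + (√(-25 + 50) - 3*50 + 175*147) = 15728 + (√25 - 150 + 25725) = 15728 + (5 - 150 + 25725) = 15728 + 25580 = 41308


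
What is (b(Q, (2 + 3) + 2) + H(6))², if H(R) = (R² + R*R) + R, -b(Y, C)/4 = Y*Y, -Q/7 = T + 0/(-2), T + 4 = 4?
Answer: 6084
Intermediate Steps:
T = 0 (T = -4 + 4 = 0)
Q = 0 (Q = -7*(0 + 0/(-2)) = -7*(0 + 0*(-½)) = -7*(0 + 0) = -7*0 = 0)
b(Y, C) = -4*Y² (b(Y, C) = -4*Y*Y = -4*Y²)
H(R) = R + 2*R² (H(R) = (R² + R²) + R = 2*R² + R = R + 2*R²)
(b(Q, (2 + 3) + 2) + H(6))² = (-4*0² + 6*(1 + 2*6))² = (-4*0 + 6*(1 + 12))² = (0 + 6*13)² = (0 + 78)² = 78² = 6084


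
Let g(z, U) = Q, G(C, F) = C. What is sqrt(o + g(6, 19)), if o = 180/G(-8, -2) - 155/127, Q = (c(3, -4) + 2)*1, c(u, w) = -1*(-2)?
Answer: I*sqrt(1272286)/254 ≈ 4.4408*I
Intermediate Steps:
c(u, w) = 2
Q = 4 (Q = (2 + 2)*1 = 4*1 = 4)
g(z, U) = 4
o = -6025/254 (o = 180/(-8) - 155/127 = 180*(-1/8) - 155*1/127 = -45/2 - 155/127 = -6025/254 ≈ -23.720)
sqrt(o + g(6, 19)) = sqrt(-6025/254 + 4) = sqrt(-5009/254) = I*sqrt(1272286)/254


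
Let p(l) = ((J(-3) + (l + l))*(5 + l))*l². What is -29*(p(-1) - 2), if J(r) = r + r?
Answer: 986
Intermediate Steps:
J(r) = 2*r
p(l) = l²*(-6 + 2*l)*(5 + l) (p(l) = ((2*(-3) + (l + l))*(5 + l))*l² = ((-6 + 2*l)*(5 + l))*l² = l²*(-6 + 2*l)*(5 + l))
-29*(p(-1) - 2) = -29*(2*(-1)²*(-15 + (-1)² + 2*(-1)) - 2) = -29*(2*1*(-15 + 1 - 2) - 2) = -29*(2*1*(-16) - 2) = -29*(-32 - 2) = -29*(-34) = 986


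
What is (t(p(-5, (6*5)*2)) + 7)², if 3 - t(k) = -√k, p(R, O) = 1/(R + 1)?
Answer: (20 + I)²/4 ≈ 99.75 + 10.0*I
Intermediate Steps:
p(R, O) = 1/(1 + R)
t(k) = 3 + √k (t(k) = 3 - (-1)*√k = 3 + √k)
(t(p(-5, (6*5)*2)) + 7)² = ((3 + √(1/(1 - 5))) + 7)² = ((3 + √(1/(-4))) + 7)² = ((3 + √(-¼)) + 7)² = ((3 + I/2) + 7)² = (10 + I/2)²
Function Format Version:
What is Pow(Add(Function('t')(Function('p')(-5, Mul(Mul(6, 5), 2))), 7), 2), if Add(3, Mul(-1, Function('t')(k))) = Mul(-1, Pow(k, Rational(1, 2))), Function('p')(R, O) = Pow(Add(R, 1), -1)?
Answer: Mul(Rational(1, 4), Pow(Add(20, I), 2)) ≈ Add(99.750, Mul(10.000, I))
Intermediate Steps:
Function('p')(R, O) = Pow(Add(1, R), -1)
Function('t')(k) = Add(3, Pow(k, Rational(1, 2))) (Function('t')(k) = Add(3, Mul(-1, Mul(-1, Pow(k, Rational(1, 2))))) = Add(3, Pow(k, Rational(1, 2))))
Pow(Add(Function('t')(Function('p')(-5, Mul(Mul(6, 5), 2))), 7), 2) = Pow(Add(Add(3, Pow(Pow(Add(1, -5), -1), Rational(1, 2))), 7), 2) = Pow(Add(Add(3, Pow(Pow(-4, -1), Rational(1, 2))), 7), 2) = Pow(Add(Add(3, Pow(Rational(-1, 4), Rational(1, 2))), 7), 2) = Pow(Add(Add(3, Mul(Rational(1, 2), I)), 7), 2) = Pow(Add(10, Mul(Rational(1, 2), I)), 2)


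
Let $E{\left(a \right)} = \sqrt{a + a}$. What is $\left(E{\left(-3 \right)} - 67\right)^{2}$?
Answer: $\left(67 - i \sqrt{6}\right)^{2} \approx 4483.0 - 328.23 i$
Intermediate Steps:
$E{\left(a \right)} = \sqrt{2} \sqrt{a}$ ($E{\left(a \right)} = \sqrt{2 a} = \sqrt{2} \sqrt{a}$)
$\left(E{\left(-3 \right)} - 67\right)^{2} = \left(\sqrt{2} \sqrt{-3} - 67\right)^{2} = \left(\sqrt{2} i \sqrt{3} - 67\right)^{2} = \left(i \sqrt{6} - 67\right)^{2} = \left(-67 + i \sqrt{6}\right)^{2}$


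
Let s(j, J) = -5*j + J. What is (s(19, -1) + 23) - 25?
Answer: -98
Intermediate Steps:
s(j, J) = J - 5*j
(s(19, -1) + 23) - 25 = ((-1 - 5*19) + 23) - 25 = ((-1 - 95) + 23) - 25 = (-96 + 23) - 25 = -73 - 25 = -98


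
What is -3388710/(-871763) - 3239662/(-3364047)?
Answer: 14223997173476/2932651704861 ≈ 4.8502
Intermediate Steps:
-3388710/(-871763) - 3239662/(-3364047) = -3388710*(-1/871763) - 3239662*(-1/3364047) = 3388710/871763 + 3239662/3364047 = 14223997173476/2932651704861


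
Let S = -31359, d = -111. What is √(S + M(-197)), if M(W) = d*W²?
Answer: I*√4339158 ≈ 2083.1*I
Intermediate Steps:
M(W) = -111*W²
√(S + M(-197)) = √(-31359 - 111*(-197)²) = √(-31359 - 111*38809) = √(-31359 - 4307799) = √(-4339158) = I*√4339158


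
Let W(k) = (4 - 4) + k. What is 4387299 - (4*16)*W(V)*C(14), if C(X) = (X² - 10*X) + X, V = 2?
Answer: 4378339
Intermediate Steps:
W(k) = k (W(k) = 0 + k = k)
C(X) = X² - 9*X
4387299 - (4*16)*W(V)*C(14) = 4387299 - (4*16)*2*14*(-9 + 14) = 4387299 - 64*2*14*5 = 4387299 - 128*70 = 4387299 - 1*8960 = 4387299 - 8960 = 4378339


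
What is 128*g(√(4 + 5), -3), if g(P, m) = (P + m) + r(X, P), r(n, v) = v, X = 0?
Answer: 384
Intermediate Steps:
g(P, m) = m + 2*P (g(P, m) = (P + m) + P = m + 2*P)
128*g(√(4 + 5), -3) = 128*(-3 + 2*√(4 + 5)) = 128*(-3 + 2*√9) = 128*(-3 + 2*3) = 128*(-3 + 6) = 128*3 = 384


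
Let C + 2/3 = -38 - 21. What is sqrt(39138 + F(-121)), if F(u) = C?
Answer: sqrt(351705)/3 ≈ 197.68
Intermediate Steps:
C = -179/3 (C = -2/3 + (-38 - 21) = -2/3 - 59 = -179/3 ≈ -59.667)
F(u) = -179/3
sqrt(39138 + F(-121)) = sqrt(39138 - 179/3) = sqrt(117235/3) = sqrt(351705)/3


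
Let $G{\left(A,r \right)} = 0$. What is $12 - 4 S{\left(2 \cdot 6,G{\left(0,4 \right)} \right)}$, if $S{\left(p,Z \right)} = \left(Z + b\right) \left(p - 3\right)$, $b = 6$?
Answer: $-204$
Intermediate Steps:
$S{\left(p,Z \right)} = \left(-3 + p\right) \left(6 + Z\right)$ ($S{\left(p,Z \right)} = \left(Z + 6\right) \left(p - 3\right) = \left(6 + Z\right) \left(-3 + p\right) = \left(-3 + p\right) \left(6 + Z\right)$)
$12 - 4 S{\left(2 \cdot 6,G{\left(0,4 \right)} \right)} = 12 - 4 \left(-18 - 0 + 6 \cdot 2 \cdot 6 + 0 \cdot 2 \cdot 6\right) = 12 - 4 \left(-18 + 0 + 6 \cdot 12 + 0 \cdot 12\right) = 12 - 4 \left(-18 + 0 + 72 + 0\right) = 12 - 216 = -204$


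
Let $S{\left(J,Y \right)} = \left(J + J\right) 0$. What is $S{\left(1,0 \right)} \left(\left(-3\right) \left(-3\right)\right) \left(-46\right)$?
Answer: $0$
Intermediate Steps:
$S{\left(J,Y \right)} = 0$ ($S{\left(J,Y \right)} = 2 J 0 = 0$)
$S{\left(1,0 \right)} \left(\left(-3\right) \left(-3\right)\right) \left(-46\right) = 0 \left(\left(-3\right) \left(-3\right)\right) \left(-46\right) = 0 \cdot 9 \left(-46\right) = 0 \left(-46\right) = 0$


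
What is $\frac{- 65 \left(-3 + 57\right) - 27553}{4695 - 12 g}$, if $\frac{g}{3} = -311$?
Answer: $- \frac{31063}{15891} \approx -1.9548$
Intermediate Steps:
$g = -933$ ($g = 3 \left(-311\right) = -933$)
$\frac{- 65 \left(-3 + 57\right) - 27553}{4695 - 12 g} = \frac{- 65 \left(-3 + 57\right) - 27553}{4695 - -11196} = \frac{\left(-65\right) 54 - 27553}{4695 + 11196} = \frac{-3510 - 27553}{15891} = \left(-31063\right) \frac{1}{15891} = - \frac{31063}{15891}$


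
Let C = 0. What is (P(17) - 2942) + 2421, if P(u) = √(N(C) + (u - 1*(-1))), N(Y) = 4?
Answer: -521 + √22 ≈ -516.31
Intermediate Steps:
P(u) = √(5 + u) (P(u) = √(4 + (u - 1*(-1))) = √(4 + (u + 1)) = √(4 + (1 + u)) = √(5 + u))
(P(17) - 2942) + 2421 = (√(5 + 17) - 2942) + 2421 = (√22 - 2942) + 2421 = (-2942 + √22) + 2421 = -521 + √22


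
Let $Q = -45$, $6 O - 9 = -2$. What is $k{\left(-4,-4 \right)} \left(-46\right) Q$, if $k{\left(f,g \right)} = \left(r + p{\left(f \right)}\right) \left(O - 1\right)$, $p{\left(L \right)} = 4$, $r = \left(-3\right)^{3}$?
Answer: $-7935$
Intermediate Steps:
$O = \frac{7}{6}$ ($O = \frac{3}{2} + \frac{1}{6} \left(-2\right) = \frac{3}{2} - \frac{1}{3} = \frac{7}{6} \approx 1.1667$)
$r = -27$
$k{\left(f,g \right)} = - \frac{23}{6}$ ($k{\left(f,g \right)} = \left(-27 + 4\right) \left(\frac{7}{6} - 1\right) = \left(-23\right) \frac{1}{6} = - \frac{23}{6}$)
$k{\left(-4,-4 \right)} \left(-46\right) Q = \left(- \frac{23}{6}\right) \left(-46\right) \left(-45\right) = \frac{529}{3} \left(-45\right) = -7935$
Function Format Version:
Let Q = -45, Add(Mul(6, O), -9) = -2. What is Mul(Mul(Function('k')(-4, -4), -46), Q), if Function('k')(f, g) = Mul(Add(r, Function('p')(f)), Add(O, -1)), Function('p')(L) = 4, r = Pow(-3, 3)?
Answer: -7935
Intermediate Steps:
O = Rational(7, 6) (O = Add(Rational(3, 2), Mul(Rational(1, 6), -2)) = Add(Rational(3, 2), Rational(-1, 3)) = Rational(7, 6) ≈ 1.1667)
r = -27
Function('k')(f, g) = Rational(-23, 6) (Function('k')(f, g) = Mul(Add(-27, 4), Add(Rational(7, 6), -1)) = Mul(-23, Rational(1, 6)) = Rational(-23, 6))
Mul(Mul(Function('k')(-4, -4), -46), Q) = Mul(Mul(Rational(-23, 6), -46), -45) = Mul(Rational(529, 3), -45) = -7935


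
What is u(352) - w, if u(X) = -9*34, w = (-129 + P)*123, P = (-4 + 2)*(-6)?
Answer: 14085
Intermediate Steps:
P = 12 (P = -2*(-6) = 12)
w = -14391 (w = (-129 + 12)*123 = -117*123 = -14391)
u(X) = -306
u(352) - w = -306 - 1*(-14391) = -306 + 14391 = 14085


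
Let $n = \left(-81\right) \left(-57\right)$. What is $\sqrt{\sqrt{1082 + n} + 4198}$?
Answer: $\sqrt{4198 + \sqrt{5699}} \approx 65.372$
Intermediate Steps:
$n = 4617$
$\sqrt{\sqrt{1082 + n} + 4198} = \sqrt{\sqrt{1082 + 4617} + 4198} = \sqrt{\sqrt{5699} + 4198} = \sqrt{4198 + \sqrt{5699}}$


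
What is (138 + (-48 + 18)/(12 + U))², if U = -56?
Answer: 9308601/484 ≈ 19233.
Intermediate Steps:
(138 + (-48 + 18)/(12 + U))² = (138 + (-48 + 18)/(12 - 56))² = (138 - 30/(-44))² = (138 - 30*(-1/44))² = (138 + 15/22)² = (3051/22)² = 9308601/484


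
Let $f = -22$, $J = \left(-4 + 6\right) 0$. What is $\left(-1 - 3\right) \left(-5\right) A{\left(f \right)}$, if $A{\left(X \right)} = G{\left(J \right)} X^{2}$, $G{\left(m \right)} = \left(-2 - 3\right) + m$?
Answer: $-48400$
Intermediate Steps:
$J = 0$ ($J = 2 \cdot 0 = 0$)
$G{\left(m \right)} = -5 + m$
$A{\left(X \right)} = - 5 X^{2}$ ($A{\left(X \right)} = \left(-5 + 0\right) X^{2} = - 5 X^{2}$)
$\left(-1 - 3\right) \left(-5\right) A{\left(f \right)} = \left(-1 - 3\right) \left(-5\right) \left(- 5 \left(-22\right)^{2}\right) = \left(-4\right) \left(-5\right) \left(\left(-5\right) 484\right) = 20 \left(-2420\right) = -48400$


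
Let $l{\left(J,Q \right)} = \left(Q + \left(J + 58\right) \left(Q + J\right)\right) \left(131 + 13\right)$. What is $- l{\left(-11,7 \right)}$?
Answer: $26064$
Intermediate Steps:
$l{\left(J,Q \right)} = 144 Q + 144 \left(58 + J\right) \left(J + Q\right)$ ($l{\left(J,Q \right)} = \left(Q + \left(58 + J\right) \left(J + Q\right)\right) 144 = 144 Q + 144 \left(58 + J\right) \left(J + Q\right)$)
$- l{\left(-11,7 \right)} = - (144 \left(-11\right)^{2} + 8352 \left(-11\right) + 8496 \cdot 7 + 144 \left(-11\right) 7) = - (144 \cdot 121 - 91872 + 59472 - 11088) = - (17424 - 91872 + 59472 - 11088) = \left(-1\right) \left(-26064\right) = 26064$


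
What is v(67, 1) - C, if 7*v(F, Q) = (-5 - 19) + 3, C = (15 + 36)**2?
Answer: -2604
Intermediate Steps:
C = 2601 (C = 51**2 = 2601)
v(F, Q) = -3 (v(F, Q) = ((-5 - 19) + 3)/7 = (-24 + 3)/7 = (1/7)*(-21) = -3)
v(67, 1) - C = -3 - 1*2601 = -3 - 2601 = -2604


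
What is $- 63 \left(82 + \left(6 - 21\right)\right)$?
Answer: $-4221$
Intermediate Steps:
$- 63 \left(82 + \left(6 - 21\right)\right) = - 63 \left(82 - 15\right) = \left(-63\right) 67 = -4221$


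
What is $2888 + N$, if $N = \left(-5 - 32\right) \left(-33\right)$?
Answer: $4109$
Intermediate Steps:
$N = 1221$ ($N = \left(-37\right) \left(-33\right) = 1221$)
$2888 + N = 2888 + 1221 = 4109$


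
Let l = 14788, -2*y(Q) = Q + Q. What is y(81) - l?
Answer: -14869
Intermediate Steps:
y(Q) = -Q (y(Q) = -(Q + Q)/2 = -Q)
y(81) - l = -1*81 - 1*14788 = -81 - 14788 = -14869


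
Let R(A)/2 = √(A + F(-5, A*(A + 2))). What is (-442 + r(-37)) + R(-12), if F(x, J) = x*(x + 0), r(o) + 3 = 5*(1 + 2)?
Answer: -430 + 2*√13 ≈ -422.79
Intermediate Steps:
r(o) = 12 (r(o) = -3 + 5*(1 + 2) = -3 + 5*3 = -3 + 15 = 12)
F(x, J) = x² (F(x, J) = x*x = x²)
R(A) = 2*√(25 + A) (R(A) = 2*√(A + (-5)²) = 2*√(A + 25) = 2*√(25 + A))
(-442 + r(-37)) + R(-12) = (-442 + 12) + 2*√(25 - 12) = -430 + 2*√13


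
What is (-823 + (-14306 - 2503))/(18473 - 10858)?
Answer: -17632/7615 ≈ -2.3154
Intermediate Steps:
(-823 + (-14306 - 2503))/(18473 - 10858) = (-823 - 16809)/7615 = -17632*1/7615 = -17632/7615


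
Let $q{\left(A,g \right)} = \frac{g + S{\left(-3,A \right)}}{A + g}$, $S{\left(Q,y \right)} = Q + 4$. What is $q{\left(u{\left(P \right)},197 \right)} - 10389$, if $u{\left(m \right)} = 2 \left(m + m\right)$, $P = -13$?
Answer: $- \frac{1506207}{145} \approx -10388.0$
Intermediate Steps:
$S{\left(Q,y \right)} = 4 + Q$
$u{\left(m \right)} = 4 m$ ($u{\left(m \right)} = 2 \cdot 2 m = 4 m$)
$q{\left(A,g \right)} = \frac{1 + g}{A + g}$ ($q{\left(A,g \right)} = \frac{g + \left(4 - 3\right)}{A + g} = \frac{g + 1}{A + g} = \frac{1 + g}{A + g}$)
$q{\left(u{\left(P \right)},197 \right)} - 10389 = \frac{1 + 197}{4 \left(-13\right) + 197} - 10389 = \frac{1}{-52 + 197} \cdot 198 - 10389 = \frac{1}{145} \cdot 198 - 10389 = \frac{198}{145} - 10389 = - \frac{1506207}{145}$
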